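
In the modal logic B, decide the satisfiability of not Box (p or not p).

Unsatisfiable

1. not Box (p or not p), u
2. not (p or not p), v
3. not p, v
4. p, v
Accessibility: uRu, uRv, vRu, vRv
Branch closes: p and not p both at v.
Every branch closes; the branch above is one of them.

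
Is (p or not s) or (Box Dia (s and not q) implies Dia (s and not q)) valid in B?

Valid in B

Tableau for the negation not ((p or not s) or (Box Dia (s and not q) implies Dia (s and not q))):
1. not ((p or not s) or (Box Dia (s and not q) implies Dia (s and not q))), u
2. not (p or not s), u
3. not (Box Dia (s and not q) implies Dia (s and not q)), u
4. not p, u
5. s, u
6. Box Dia (s and not q), u
7. not Dia (s and not q), u
8. Dia (s and not q), u
9. not (s and not q), u
10. q, u
11. s and not q, v
12. s, v
13. not q, v
14. Dia (s and not q), v
15. not (s and not q), v
16. q, v
Accessibility: uRu, uRv, vRu, vRv
Branch closes: q and not q both at v.
All branches of the negation close; one closing branch shown above.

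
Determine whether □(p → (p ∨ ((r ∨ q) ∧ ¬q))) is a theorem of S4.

Tableau for the negation ¬□(p → (p ∨ ((r ∨ q) ∧ ¬q))):
1. ¬□(p → (p ∨ ((r ∨ q) ∧ ¬q))), w0
2. ¬(p → (p ∨ ((r ∨ q) ∧ ¬q))), w1   [¬□-rule on 1: fresh world w1, w0Rw1]
3. p, w1   [¬→-rule on 2]
4. ¬(p ∨ ((r ∨ q) ∧ ¬q)), w1   [¬→-rule on 2]
5. ¬p, w1   [¬∨-rule on 4]
6. ¬((r ∨ q) ∧ ¬q), w1   [¬∨-rule on 4]
Accessibility: w0Rw0, w0Rw1, w1Rw1
Branch closes: p and ¬p both at w1.
All branches of the negation close; one closing branch shown above.

Valid in S4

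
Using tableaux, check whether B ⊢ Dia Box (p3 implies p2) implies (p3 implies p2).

Tableau for the negation not (Dia Box (p3 implies p2) implies (p3 implies p2)):
1. not (Dia Box (p3 implies p2) implies (p3 implies p2)), u
2. Dia Box (p3 implies p2), u
3. not (p3 implies p2), u
4. p3, u
5. not p2, u
6. Box (p3 implies p2), v
7. p3 implies p2, u
8. p3 implies p2, v
9. p2, u
Accessibility: uRu, uRv, vRu, vRv
Branch closes: p2 and not p2 both at u.
Every branch of the negation's tableau closes; the branch above is one of them.

Yes, valid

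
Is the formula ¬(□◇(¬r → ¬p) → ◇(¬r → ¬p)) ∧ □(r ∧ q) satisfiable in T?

Unsatisfiable (every branch closes)

1. ¬(□◇(¬r → ¬p) → ◇(¬r → ¬p)) ∧ □(r ∧ q), 0
2. ¬(□◇(¬r → ¬p) → ◇(¬r → ¬p)), 0
3. □(r ∧ q), 0
4. □◇(¬r → ¬p), 0
5. ¬◇(¬r → ¬p), 0
6. r ∧ q, 0
7. r, 0
8. q, 0
9. ◇(¬r → ¬p), 0
10. ¬(¬r → ¬p), 0
11. ¬r, 0
12. p, 0
Accessibility: 0R0
Branch closes: r and ¬r both at 0.
(One branch shown.) All branches close.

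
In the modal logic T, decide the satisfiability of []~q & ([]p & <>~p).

1. []~q & ([]p & <>~p), 0
2. []~q, 0
3. []p & <>~p, 0
4. []p, 0
5. <>~p, 0
6. ~q, 0
7. p, 0
8. ~p, 1
9. ~q, 1
10. p, 1
Accessibility: 0R0, 0R1, 1R1
Branch closes: p and ~p both at 1.
(One branch shown.) All branches close.

No, unsatisfiable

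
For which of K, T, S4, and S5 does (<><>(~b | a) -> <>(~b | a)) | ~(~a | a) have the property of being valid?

T-tableau for the negation ~((<><>(~b | a) -> <>(~b | a)) | ~(~a | a)):
1. ~((<><>(~b | a) -> <>(~b | a)) | ~(~a | a)), u
2. ~(<><>(~b | a) -> <>(~b | a)), u   [~|-rule on 1]
3. ~a | a, u   [~|-rule on 1]
4. <><>(~b | a), u   [~->-rule on 2]
5. ~<>(~b | a), u   [~->-rule on 2]
6. ~(~b | a), u   [~<>-rule on 5 via uRu]
7. b, u   [~|-rule on 6]
8. ~a, u   [~|-rule on 6]
9. <>(~b | a), v   [<>-rule on 4: fresh world v, uRv]
10. ~(~b | a), v   [~<>-rule on 5 via uRv]
11. b, v   [~|-rule on 10]
12. ~a, v   [~|-rule on 10]
13. ~b | a, w   [<>-rule on 9: fresh world w, vRw]
14. a, w   [|-rule on 13 (branches; this branch)]
Accessibility: uRu, uRv, vRv, vRw, wRw
Complete open branch: countermodel on a T-frame, so not valid in T, nor in K (the same frame is also a K-frame).
S4-tableau for the negation ~((<><>(~b | a) -> <>(~b | a)) | ~(~a | a)):
1. ~((<><>(~b | a) -> <>(~b | a)) | ~(~a | a)), u
2. ~(<><>(~b | a) -> <>(~b | a)), u   [~|-rule on 1]
3. ~a | a, u   [~|-rule on 1]
4. <><>(~b | a), u   [~->-rule on 2]
5. ~<>(~b | a), u   [~->-rule on 2]
6. ~(~b | a), u   [~<>-rule on 5 via uRu]
7. b, u   [~|-rule on 6]
8. ~a, u   [~|-rule on 6]
9. <>(~b | a), v   [<>-rule on 4: fresh world v, uRv]
10. ~(~b | a), v   [~<>-rule on 5 via uRv]
11. b, v   [~|-rule on 10]
12. ~a, v   [~|-rule on 10]
13. ~b | a, w   [<>-rule on 9: fresh world w, vRw]
14. ~(~b | a), w   [~<>-rule on 5 via uRw]
15. b, w   [~|-rule on 14]
16. ~a, w   [~|-rule on 14]
17. a, w   [|-rule on 13 (branches; this branch)]
Accessibility: uRu, uRv, uRw, vRv, vRw, wRw
Branch closes: a and ~a both at w.
Every branch closes (one shown): valid in S4, hence also in S5 (every theorem of S4 is a theorem of S5).

S4, S5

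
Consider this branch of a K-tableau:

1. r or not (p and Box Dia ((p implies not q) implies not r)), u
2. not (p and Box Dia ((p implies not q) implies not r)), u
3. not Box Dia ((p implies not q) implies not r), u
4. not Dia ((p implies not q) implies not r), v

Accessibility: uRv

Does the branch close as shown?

Not closed

No world carries both an atom and its negation.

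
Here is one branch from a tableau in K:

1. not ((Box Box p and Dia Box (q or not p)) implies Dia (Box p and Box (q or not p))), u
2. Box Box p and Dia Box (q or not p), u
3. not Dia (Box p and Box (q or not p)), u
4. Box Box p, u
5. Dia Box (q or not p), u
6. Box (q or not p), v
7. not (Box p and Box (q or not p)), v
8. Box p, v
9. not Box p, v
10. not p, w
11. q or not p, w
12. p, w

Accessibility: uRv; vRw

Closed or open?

Both p and not p appear at w.

Yes, closed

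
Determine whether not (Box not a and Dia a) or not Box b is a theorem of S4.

Valid in S4

Tableau for the negation not (not (Box not a and Dia a) or not Box b):
1. not (not (Box not a and Dia a) or not Box b), 0
2. Box not a and Dia a, 0
3. Box b, 0
4. Box not a, 0
5. Dia a, 0
6. b, 0
7. not a, 0
8. a, 1
9. b, 1
10. not a, 1
Accessibility: 0R0, 0R1, 1R1
Branch closes: a and not a both at 1.
All branches of the negation close; one closing branch shown above.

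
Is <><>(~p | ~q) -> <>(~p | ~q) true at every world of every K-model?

Not valid

Tableau for the negation ~(<><>(~p | ~q) -> <>(~p | ~q)):
1. ~(<><>(~p | ~q) -> <>(~p | ~q)), u
2. <><>(~p | ~q), u   [~->-rule on 1]
3. ~<>(~p | ~q), u   [~->-rule on 1]
4. <>(~p | ~q), v   [<>-rule on 2: fresh world v, uRv]
5. ~(~p | ~q), v   [~<>-rule on 3 via uRv]
6. p, v   [~|-rule on 5]
7. q, v   [~|-rule on 5]
8. ~p | ~q, w   [<>-rule on 4: fresh world w, vRw]
9. ~q, w   [|-rule on 8 (branches; this branch)]
Accessibility: uRv, vRw
The negation has an open branch (countermodel exists).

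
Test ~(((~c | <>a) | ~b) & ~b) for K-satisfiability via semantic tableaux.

1. ~(((~c | <>a) | ~b) & ~b), w0
2. b, w0

Satisfiable (open branch found)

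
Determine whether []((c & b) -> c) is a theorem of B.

Valid in B

Tableau for the negation ~[]((c & b) -> c):
1. ~[]((c & b) -> c), u
2. ~((c & b) -> c), v
3. c & b, v
4. ~c, v
5. c, v
6. b, v
Accessibility: uRu, uRv, vRu, vRv
Branch closes: c and ~c both at v.
Every branch of the negation's tableau closes; the branch above is one of them.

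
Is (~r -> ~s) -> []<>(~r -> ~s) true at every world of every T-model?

Tableau for the negation ~((~r -> ~s) -> []<>(~r -> ~s)):
1. ~((~r -> ~s) -> []<>(~r -> ~s)), 0
2. ~r -> ~s, 0
3. ~[]<>(~r -> ~s), 0
4. ~s, 0
5. ~<>(~r -> ~s), 1
6. ~(~r -> ~s), 1
7. ~r, 1
8. s, 1
Accessibility: 0R0, 0R1, 1R1
The negation has an open branch (countermodel exists).

No, not valid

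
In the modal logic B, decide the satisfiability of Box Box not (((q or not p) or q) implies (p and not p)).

1. Box Box not (((q or not p) or q) implies (p and not p)), u
2. Box not (((q or not p) or q) implies (p and not p)), u
3. not (((q or not p) or q) implies (p and not p)), u
4. (q or not p) or q, u
5. not (p and not p), u
6. q, u
7. p, u
Accessibility: uRu

Satisfiable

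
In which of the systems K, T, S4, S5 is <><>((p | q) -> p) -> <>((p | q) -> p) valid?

S4, S5

T-tableau for the negation ~(<><>((p | q) -> p) -> <>((p | q) -> p)):
1. ~(<><>((p | q) -> p) -> <>((p | q) -> p)), 0
2. <><>((p | q) -> p), 0
3. ~<>((p | q) -> p), 0
4. ~((p | q) -> p), 0
5. p | q, 0
6. ~p, 0
7. q, 0
8. <>((p | q) -> p), 1
9. ~((p | q) -> p), 1
10. p | q, 1
11. ~p, 1
12. q, 1
13. (p | q) -> p, 2
14. p, 2
Accessibility: 0R0, 0R1, 1R1, 1R2, 2R2
Complete open branch: countermodel on a T-frame, so not valid in T, nor in K (the same frame is also a K-frame).
S4-tableau for the negation ~(<><>((p | q) -> p) -> <>((p | q) -> p)):
1. ~(<><>((p | q) -> p) -> <>((p | q) -> p)), 0
2. <><>((p | q) -> p), 0
3. ~<>((p | q) -> p), 0
4. ~((p | q) -> p), 0
5. p | q, 0
6. ~p, 0
7. q, 0
8. <>((p | q) -> p), 1
9. ~((p | q) -> p), 1
10. p | q, 1
11. ~p, 1
12. q, 1
13. (p | q) -> p, 2
14. ~((p | q) -> p), 2
15. p | q, 2
16. ~p, 2
17. ~(p | q), 2
18. ~q, 2
19. q, 2
Accessibility: 0R0, 0R1, 0R2, 1R1, 1R2, 2R2
Branch closes: q and ~q both at 2.
Every branch closes (one shown): valid in S4, hence also in S5 (every theorem of S4 is a theorem of S5).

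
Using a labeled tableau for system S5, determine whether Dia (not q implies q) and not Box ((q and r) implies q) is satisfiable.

1. Dia (not q implies q) and not Box ((q and r) implies q), u
2. Dia (not q implies q), u
3. not Box ((q and r) implies q), u
4. not q implies q, v
5. q, v
6. not ((q and r) implies q), w
7. q and r, w
8. not q, w
9. q, w
10. r, w
Accessibility: uRu, uRv, uRw, vRu, vRv, vRw, wRu, wRv, wRw
Branch closes: q and not q both at w.
Every branch closes; the branch above is one of them.

Unsatisfiable (every branch closes)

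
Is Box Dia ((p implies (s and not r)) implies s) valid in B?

Invalid (countermodel exists)

Tableau for the negation not Box Dia ((p implies (s and not r)) implies s):
1. not Box Dia ((p implies (s and not r)) implies s), 0
2. not Dia ((p implies (s and not r)) implies s), 1
3. not ((p implies (s and not r)) implies s), 0
4. p implies (s and not r), 0
5. not s, 0
6. not ((p implies (s and not r)) implies s), 1
7. p implies (s and not r), 1
8. not s, 1
9. not p, 0
10. not p, 1
Accessibility: 0R0, 0R1, 1R0, 1R1
The negation has an open branch (countermodel exists).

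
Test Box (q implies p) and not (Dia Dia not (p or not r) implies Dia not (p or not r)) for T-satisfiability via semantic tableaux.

Yes, satisfiable

1. Box (q implies p) and not (Dia Dia not (p or not r) implies Dia not (p or not r)), w0
2. Box (q implies p), w0
3. not (Dia Dia not (p or not r) implies Dia not (p or not r)), w0
4. Dia Dia not (p or not r), w0
5. not Dia not (p or not r), w0
6. q implies p, w0
7. p or not r, w0
8. p, w0
9. not r, w0
10. Dia not (p or not r), w1
11. q implies p, w1
12. p or not r, w1
13. p, w1
14. not r, w1
15. not (p or not r), w2
16. not p, w2
17. r, w2
Accessibility: w0Rw0, w0Rw1, w1Rw1, w1Rw2, w2Rw2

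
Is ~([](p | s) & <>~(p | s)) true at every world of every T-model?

Valid in T

Tableau for the negation [](p | s) & <>~(p | s):
1. [](p | s) & <>~(p | s), w0
2. [](p | s), w0   [&-rule on 1]
3. <>~(p | s), w0   [&-rule on 1]
4. p | s, w0   [[]-rule on 2 via w0Rw0]
5. s, w0   [|-rule on 4 (branches; this branch)]
6. ~(p | s), w1   [<>-rule on 3: fresh world w1, w0Rw1]
7. ~p, w1   [~|-rule on 6]
8. ~s, w1   [~|-rule on 6]
9. p | s, w1   [[]-rule on 2 via w0Rw1]
10. s, w1   [|-rule on 9 (branches; this branch)]
Accessibility: w0Rw0, w0Rw1, w1Rw1
Branch closes: s and ~s both at w1.
All branches of the negation close; one closing branch shown above.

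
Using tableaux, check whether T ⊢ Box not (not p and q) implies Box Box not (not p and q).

Tableau for the negation not (Box not (not p and q) implies Box Box not (not p and q)):
1. not (Box not (not p and q) implies Box Box not (not p and q)), w0
2. Box not (not p and q), w0   [neg-implies-rule on 1]
3. not Box Box not (not p and q), w0   [neg-implies-rule on 1]
4. not (not p and q), w0   [Box-rule on 2 via w0Rw0]
5. not q, w0   [neg-and-rule on 4 (branches; this branch)]
6. not Box not (not p and q), w1   [neg-Box-rule on 3: fresh world w1, w0Rw1]
7. not (not p and q), w1   [Box-rule on 2 via w0Rw1]
8. not q, w1   [neg-and-rule on 7 (branches; this branch)]
9. not p and q, w2   [neg-Box-rule on 6: fresh world w2, w1Rw2]
10. not p, w2   [and-rule on 9]
11. q, w2   [and-rule on 9]
Accessibility: w0Rw0, w0Rw1, w1Rw1, w1Rw2, w2Rw2
The negation has an open branch (countermodel exists).

Not valid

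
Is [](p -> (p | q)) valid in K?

Tableau for the negation ~[](p -> (p | q)):
1. ~[](p -> (p | q)), w0
2. ~(p -> (p | q)), w1
3. p, w1
4. ~(p | q), w1
5. ~p, w1
6. ~q, w1
Accessibility: w0Rw1
Branch closes: p and ~p both at w1.
All branches of the negation close; one closing branch shown above.

Yes, valid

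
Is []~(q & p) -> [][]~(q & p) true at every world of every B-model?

Invalid (countermodel exists)

Tableau for the negation ~([]~(q & p) -> [][]~(q & p)):
1. ~([]~(q & p) -> [][]~(q & p)), w0
2. []~(q & p), w0   [~->-rule on 1]
3. ~[][]~(q & p), w0   [~->-rule on 1]
4. ~(q & p), w0   [[]-rule on 2 via w0Rw0]
5. ~p, w0   [~&-rule on 4 (branches; this branch)]
6. ~[]~(q & p), w1   [~[]-rule on 3: fresh world w1, w0Rw1]
7. ~(q & p), w1   [[]-rule on 2 via w0Rw1]
8. ~p, w1   [~&-rule on 7 (branches; this branch)]
9. q & p, w2   [~[]-rule on 6: fresh world w2, w1Rw2]
10. q, w2   [&-rule on 9]
11. p, w2   [&-rule on 9]
Accessibility: w0Rw0, w0Rw1, w1Rw0, w1Rw1, w1Rw2, w2Rw1, w2Rw2
The negation has an open branch (countermodel exists).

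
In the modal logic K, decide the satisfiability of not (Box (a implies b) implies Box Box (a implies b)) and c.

1. not (Box (a implies b) implies Box Box (a implies b)) and c, 0
2. not (Box (a implies b) implies Box Box (a implies b)), 0
3. c, 0
4. Box (a implies b), 0
5. not Box Box (a implies b), 0
6. not Box (a implies b), 1
7. a implies b, 1
8. b, 1
9. not (a implies b), 2
10. a, 2
11. not b, 2
Accessibility: 0R1, 1R2

Yes, satisfiable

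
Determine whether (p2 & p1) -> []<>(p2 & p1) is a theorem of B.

Valid

Tableau for the negation ~((p2 & p1) -> []<>(p2 & p1)):
1. ~((p2 & p1) -> []<>(p2 & p1)), u
2. p2 & p1, u
3. ~[]<>(p2 & p1), u
4. p2, u
5. p1, u
6. ~<>(p2 & p1), v
7. ~(p2 & p1), u
8. ~(p2 & p1), v
9. ~p1, u
Accessibility: uRu, uRv, vRu, vRv
Branch closes: p1 and ~p1 both at u.
All branches of the negation close; one closing branch shown above.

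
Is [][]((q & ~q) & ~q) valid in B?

Tableau for the negation ~[][]((q & ~q) & ~q):
1. ~[][]((q & ~q) & ~q), u
2. ~[]((q & ~q) & ~q), v
3. ~((q & ~q) & ~q), w
4. q, w
Accessibility: uRu, uRv, vRu, vRv, vRw, wRv, wRw
The negation has an open branch (countermodel exists).

Not valid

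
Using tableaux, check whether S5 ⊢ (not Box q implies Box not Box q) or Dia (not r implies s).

Tableau for the negation not ((not Box q implies Box not Box q) or Dia (not r implies s)):
1. not ((not Box q implies Box not Box q) or Dia (not r implies s)), 0
2. not (not Box q implies Box not Box q), 0   [neg-or-rule on 1]
3. not Dia (not r implies s), 0   [neg-or-rule on 1]
4. not Box q, 0   [neg-implies-rule on 2]
5. not Box not Box q, 0   [neg-implies-rule on 2]
6. not (not r implies s), 0   [neg-Dia-rule on 3 via 0R0]
7. not r, 0   [neg-implies-rule on 6]
8. not s, 0   [neg-implies-rule on 6]
9. not q, 1   [neg-Box-rule on 4: fresh world 1, 0R1]
10. not (not r implies s), 1   [neg-Dia-rule on 3 via 0R1]
11. not r, 1   [neg-implies-rule on 10]
12. not s, 1   [neg-implies-rule on 10]
13. Box q, 2   [neg-Box-rule on 5: fresh world 2, 0R2]
14. not (not r implies s), 2   [neg-Dia-rule on 3 via 0R2]
15. not r, 2   [neg-implies-rule on 14]
16. not s, 2   [neg-implies-rule on 14]
17. q, 0   [Box-rule on 13 via 2R0]
18. q, 1   [Box-rule on 13 via 2R1]
Accessibility: 0R0, 0R1, 0R2, 1R0, 1R1, 1R2, 2R0, 2R1, 2R2
Branch closes: q and not q both at 1.
All branches of the negation close; one closing branch shown above.

Valid in S5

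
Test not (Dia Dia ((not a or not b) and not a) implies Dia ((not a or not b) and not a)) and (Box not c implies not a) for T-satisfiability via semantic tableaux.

Satisfiable

1. not (Dia Dia ((not a or not b) and not a) implies Dia ((not a or not b) and not a)) and (Box not c implies not a), 0
2. not (Dia Dia ((not a or not b) and not a) implies Dia ((not a or not b) and not a)), 0
3. Box not c implies not a, 0
4. Dia Dia ((not a or not b) and not a), 0
5. not Dia ((not a or not b) and not a), 0
6. not ((not a or not b) and not a), 0
7. not Box not c, 0
8. a, 0
9. Dia ((not a or not b) and not a), 1
10. not ((not a or not b) and not a), 1
11. a, 1
12. c, 2
13. not ((not a or not b) and not a), 2
14. a, 2
15. (not a or not b) and not a, 3
16. not a or not b, 3
17. not a, 3
18. not b, 3
Accessibility: 0R0, 0R1, 0R2, 1R1, 1R3, 2R2, 3R3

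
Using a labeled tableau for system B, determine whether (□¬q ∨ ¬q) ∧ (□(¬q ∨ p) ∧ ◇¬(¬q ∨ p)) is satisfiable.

Unsatisfiable (every branch closes)

1. (□¬q ∨ ¬q) ∧ (□(¬q ∨ p) ∧ ◇¬(¬q ∨ p)), u
2. □¬q ∨ ¬q, u
3. □(¬q ∨ p) ∧ ◇¬(¬q ∨ p), u
4. □(¬q ∨ p), u
5. ◇¬(¬q ∨ p), u
6. ¬q ∨ p, u
7. □¬q, u
8. ¬q, u
9. p, u
10. ¬(¬q ∨ p), v
11. q, v
12. ¬p, v
13. ¬q ∨ p, v
14. ¬q, v
Accessibility: uRu, uRv, vRu, vRv
Branch closes: q and ¬q both at v.
(One branch shown.) All branches close.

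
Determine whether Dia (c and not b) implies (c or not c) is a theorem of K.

Valid in K

Tableau for the negation not (Dia (c and not b) implies (c or not c)):
1. not (Dia (c and not b) implies (c or not c)), 0
2. Dia (c and not b), 0
3. not (c or not c), 0
4. not c, 0
5. c, 0
Branch closes: c and not c both at 0.
Every branch of the negation's tableau closes; the branch above is one of them.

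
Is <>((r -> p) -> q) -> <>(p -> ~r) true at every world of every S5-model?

No, not valid

Tableau for the negation ~(<>((r -> p) -> q) -> <>(p -> ~r)):
1. ~(<>((r -> p) -> q) -> <>(p -> ~r)), w0
2. <>((r -> p) -> q), w0   [~->-rule on 1]
3. ~<>(p -> ~r), w0   [~->-rule on 1]
4. ~(p -> ~r), w0   [~<>-rule on 3 via w0Rw0]
5. p, w0   [~->-rule on 4]
6. r, w0   [~->-rule on 4]
7. (r -> p) -> q, w1   [<>-rule on 2: fresh world w1, w0Rw1]
8. ~(p -> ~r), w1   [~<>-rule on 3 via w0Rw1]
9. p, w1   [~->-rule on 8]
10. r, w1   [~->-rule on 8]
11. q, w1   [->-rule on 7 (branches; this branch)]
Accessibility: w0Rw0, w0Rw1, w1Rw0, w1Rw1
The negation has an open branch (countermodel exists).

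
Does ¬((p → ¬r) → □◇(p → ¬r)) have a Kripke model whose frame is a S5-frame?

1. ¬((p → ¬r) → □◇(p → ¬r)), u
2. p → ¬r, u   [¬→-rule on 1]
3. ¬□◇(p → ¬r), u   [¬→-rule on 1]
4. ¬r, u   [→-rule on 2 (branches; this branch)]
5. ¬◇(p → ¬r), v   [¬□-rule on 3: fresh world v, uRv]
6. ¬(p → ¬r), u   [¬◇-rule on 5 via vRu]
7. p, u   [¬→-rule on 6]
8. r, u   [¬→-rule on 6]
Accessibility: uRu, uRv, vRu, vRv
Branch closes: r and ¬r both at u.
Every branch closes; the branch above is one of them.

No, unsatisfiable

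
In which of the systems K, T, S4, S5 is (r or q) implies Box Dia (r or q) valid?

S4-tableau for the negation not ((r or q) implies Box Dia (r or q)):
1. not ((r or q) implies Box Dia (r or q)), w0
2. r or q, w0
3. not Box Dia (r or q), w0
4. q, w0
5. not Dia (r or q), w1
6. not (r or q), w1
7. not r, w1
8. not q, w1
Accessibility: w0Rw0, w0Rw1, w1Rw1
Complete open branch: countermodel on an S4-frame, so not valid in S4, nor in K, T (the same frame is also a K-frame and a T-frame).
S5-tableau for the negation not ((r or q) implies Box Dia (r or q)):
1. not ((r or q) implies Box Dia (r or q)), w0
2. r or q, w0
3. not Box Dia (r or q), w0
4. q, w0
5. not Dia (r or q), w1
6. not (r or q), w0
7. not r, w0
8. not q, w0
Accessibility: w0Rw0, w0Rw1, w1Rw0, w1Rw1
Branch closes: q and not q both at w0.
Every branch closes (one shown): valid in S5.

S5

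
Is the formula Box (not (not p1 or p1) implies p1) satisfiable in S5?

Yes, satisfiable

1. Box (not (not p1 or p1) implies p1), w0
2. not (not p1 or p1) implies p1, w0
3. p1, w0
Accessibility: w0Rw0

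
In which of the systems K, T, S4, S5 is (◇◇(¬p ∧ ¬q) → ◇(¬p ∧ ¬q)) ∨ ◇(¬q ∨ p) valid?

T-tableau for the negation ¬((◇◇(¬p ∧ ¬q) → ◇(¬p ∧ ¬q)) ∨ ◇(¬q ∨ p)):
1. ¬((◇◇(¬p ∧ ¬q) → ◇(¬p ∧ ¬q)) ∨ ◇(¬q ∨ p)), w0
2. ¬(◇◇(¬p ∧ ¬q) → ◇(¬p ∧ ¬q)), w0   [¬∨-rule on 1]
3. ¬◇(¬q ∨ p), w0   [¬∨-rule on 1]
4. ◇◇(¬p ∧ ¬q), w0   [¬→-rule on 2]
5. ¬◇(¬p ∧ ¬q), w0   [¬→-rule on 2]
6. ¬(¬q ∨ p), w0   [¬◇-rule on 3 via w0Rw0]
7. q, w0   [¬∨-rule on 6]
8. ¬p, w0   [¬∨-rule on 6]
9. ¬(¬p ∧ ¬q), w0   [¬◇-rule on 5 via w0Rw0]
10. ◇(¬p ∧ ¬q), w1   [◇-rule on 4: fresh world w1, w0Rw1]
11. ¬(¬q ∨ p), w1   [¬◇-rule on 3 via w0Rw1]
12. q, w1   [¬∨-rule on 11]
13. ¬p, w1   [¬∨-rule on 11]
14. ¬(¬p ∧ ¬q), w1   [¬◇-rule on 5 via w0Rw1]
15. ¬p ∧ ¬q, w2   [◇-rule on 10: fresh world w2, w1Rw2]
16. ¬p, w2   [∧-rule on 15]
17. ¬q, w2   [∧-rule on 15]
Accessibility: w0Rw0, w0Rw1, w1Rw1, w1Rw2, w2Rw2
Complete open branch: countermodel on a T-frame, so not valid in T, nor in K (the same frame is also a K-frame).
S4-tableau for the negation ¬((◇◇(¬p ∧ ¬q) → ◇(¬p ∧ ¬q)) ∨ ◇(¬q ∨ p)):
1. ¬((◇◇(¬p ∧ ¬q) → ◇(¬p ∧ ¬q)) ∨ ◇(¬q ∨ p)), w0
2. ¬(◇◇(¬p ∧ ¬q) → ◇(¬p ∧ ¬q)), w0   [¬∨-rule on 1]
3. ¬◇(¬q ∨ p), w0   [¬∨-rule on 1]
4. ◇◇(¬p ∧ ¬q), w0   [¬→-rule on 2]
5. ¬◇(¬p ∧ ¬q), w0   [¬→-rule on 2]
6. ¬(¬q ∨ p), w0   [¬◇-rule on 3 via w0Rw0]
7. q, w0   [¬∨-rule on 6]
8. ¬p, w0   [¬∨-rule on 6]
9. ¬(¬p ∧ ¬q), w0   [¬◇-rule on 5 via w0Rw0]
10. ◇(¬p ∧ ¬q), w1   [◇-rule on 4: fresh world w1, w0Rw1]
11. ¬(¬q ∨ p), w1   [¬◇-rule on 3 via w0Rw1]
12. q, w1   [¬∨-rule on 11]
13. ¬p, w1   [¬∨-rule on 11]
14. ¬(¬p ∧ ¬q), w1   [¬◇-rule on 5 via w0Rw1]
15. ¬p ∧ ¬q, w2   [◇-rule on 10: fresh world w2, w1Rw2]
16. ¬p, w2   [∧-rule on 15]
17. ¬q, w2   [∧-rule on 15]
18. ¬(¬q ∨ p), w2   [¬◇-rule on 3 via w0Rw2]
19. q, w2   [¬∨-rule on 18]
Accessibility: w0Rw0, w0Rw1, w0Rw2, w1Rw1, w1Rw2, w2Rw2
Branch closes: q and ¬q both at w2.
Every branch closes (one shown): valid in S4, hence also in S5 (every theorem of S4 is a theorem of S5).

S4, S5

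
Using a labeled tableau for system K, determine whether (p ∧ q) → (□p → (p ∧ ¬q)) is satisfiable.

Yes, satisfiable

1. (p ∧ q) → (□p → (p ∧ ¬q)), u
2. □p → (p ∧ ¬q), u
3. p ∧ ¬q, u
4. p, u
5. ¬q, u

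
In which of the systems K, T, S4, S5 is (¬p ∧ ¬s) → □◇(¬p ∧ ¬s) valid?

S5

S4-tableau for the negation ¬((¬p ∧ ¬s) → □◇(¬p ∧ ¬s)):
1. ¬((¬p ∧ ¬s) → □◇(¬p ∧ ¬s)), 0
2. ¬p ∧ ¬s, 0
3. ¬□◇(¬p ∧ ¬s), 0
4. ¬p, 0
5. ¬s, 0
6. ¬◇(¬p ∧ ¬s), 1
7. ¬(¬p ∧ ¬s), 1
8. s, 1
Accessibility: 0R0, 0R1, 1R1
Complete open branch: countermodel on an S4-frame, so not valid in S4, nor in K, T (the same frame is also a K-frame and a T-frame).
S5-tableau for the negation ¬((¬p ∧ ¬s) → □◇(¬p ∧ ¬s)):
1. ¬((¬p ∧ ¬s) → □◇(¬p ∧ ¬s)), 0
2. ¬p ∧ ¬s, 0
3. ¬□◇(¬p ∧ ¬s), 0
4. ¬p, 0
5. ¬s, 0
6. ¬◇(¬p ∧ ¬s), 1
7. ¬(¬p ∧ ¬s), 0
8. ¬(¬p ∧ ¬s), 1
9. s, 0
Accessibility: 0R0, 0R1, 1R0, 1R1
Branch closes: s and ¬s both at 0.
Every branch closes (one shown): valid in S5.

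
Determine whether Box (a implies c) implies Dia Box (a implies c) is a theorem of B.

Valid in B

Tableau for the negation not (Box (a implies c) implies Dia Box (a implies c)):
1. not (Box (a implies c) implies Dia Box (a implies c)), 0
2. Box (a implies c), 0   [neg-implies-rule on 1]
3. not Dia Box (a implies c), 0   [neg-implies-rule on 1]
4. a implies c, 0   [Box-rule on 2 via 0R0]
5. not Box (a implies c), 0   [neg-Dia-rule on 3 via 0R0]
6. c, 0   [implies-rule on 4 (branches; this branch)]
7. not (a implies c), 1   [neg-Box-rule on 5: fresh world 1, 0R1]
8. a, 1   [neg-implies-rule on 7]
9. not c, 1   [neg-implies-rule on 7]
10. a implies c, 1   [Box-rule on 2 via 0R1]
11. not Box (a implies c), 1   [neg-Dia-rule on 3 via 0R1]
12. c, 1   [implies-rule on 10 (branches; this branch)]
Accessibility: 0R0, 0R1, 1R0, 1R1
Branch closes: c and not c both at 1.
Every branch of the negation's tableau closes; the branch above is one of them.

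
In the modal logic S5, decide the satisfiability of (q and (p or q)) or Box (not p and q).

1. (q and (p or q)) or Box (not p and q), 0
2. Box (not p and q), 0
3. not p and q, 0
4. not p, 0
5. q, 0
Accessibility: 0R0

Yes, satisfiable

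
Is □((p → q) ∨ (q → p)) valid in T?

Valid in T

Tableau for the negation ¬□((p → q) ∨ (q → p)):
1. ¬□((p → q) ∨ (q → p)), u
2. ¬((p → q) ∨ (q → p)), v   [¬□-rule on 1: fresh world v, uRv]
3. ¬(p → q), v   [¬∨-rule on 2]
4. ¬(q → p), v   [¬∨-rule on 2]
5. p, v   [¬→-rule on 3]
6. ¬q, v   [¬→-rule on 3]
7. q, v   [¬→-rule on 4]
8. ¬p, v   [¬→-rule on 4]
Accessibility: uRu, uRv, vRv
Branch closes: q and ¬q both at v.
Every branch of the negation's tableau closes; the branch above is one of them.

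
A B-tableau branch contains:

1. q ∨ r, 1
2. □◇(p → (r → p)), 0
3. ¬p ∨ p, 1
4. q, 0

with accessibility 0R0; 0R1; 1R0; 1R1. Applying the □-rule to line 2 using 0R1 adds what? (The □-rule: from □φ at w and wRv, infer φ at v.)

◇(p → (r → p)), 1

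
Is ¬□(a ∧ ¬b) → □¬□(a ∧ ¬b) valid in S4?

Tableau for the negation ¬(¬□(a ∧ ¬b) → □¬□(a ∧ ¬b)):
1. ¬(¬□(a ∧ ¬b) → □¬□(a ∧ ¬b)), 0
2. ¬□(a ∧ ¬b), 0
3. ¬□¬□(a ∧ ¬b), 0
4. ¬(a ∧ ¬b), 1
5. b, 1
6. □(a ∧ ¬b), 2
7. a ∧ ¬b, 2
8. a, 2
9. ¬b, 2
Accessibility: 0R0, 0R1, 0R2, 1R1, 2R2
The negation has an open branch (countermodel exists).

Invalid (countermodel exists)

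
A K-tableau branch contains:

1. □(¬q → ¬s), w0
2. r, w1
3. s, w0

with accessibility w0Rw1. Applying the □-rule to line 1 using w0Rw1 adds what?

¬q → ¬s, w1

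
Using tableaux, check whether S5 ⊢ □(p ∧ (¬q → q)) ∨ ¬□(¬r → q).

Tableau for the negation ¬(□(p ∧ (¬q → q)) ∨ ¬□(¬r → q)):
1. ¬(□(p ∧ (¬q → q)) ∨ ¬□(¬r → q)), 0
2. ¬□(p ∧ (¬q → q)), 0
3. □(¬r → q), 0
4. ¬r → q, 0
5. q, 0
6. ¬(p ∧ (¬q → q)), 1
7. ¬r → q, 1
8. ¬(¬q → q), 1
9. ¬q, 1
10. r, 1
Accessibility: 0R0, 0R1, 1R0, 1R1
The negation has an open branch (countermodel exists).

Invalid (countermodel exists)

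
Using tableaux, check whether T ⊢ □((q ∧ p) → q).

Valid in T

Tableau for the negation ¬□((q ∧ p) → q):
1. ¬□((q ∧ p) → q), w0
2. ¬((q ∧ p) → q), w1
3. q ∧ p, w1
4. ¬q, w1
5. q, w1
6. p, w1
Accessibility: w0Rw0, w0Rw1, w1Rw1
Branch closes: q and ¬q both at w1.
Every branch of the negation's tableau closes; the branch above is one of them.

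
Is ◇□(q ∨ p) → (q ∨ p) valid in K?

Not valid

Tableau for the negation ¬(◇□(q ∨ p) → (q ∨ p)):
1. ¬(◇□(q ∨ p) → (q ∨ p)), w0
2. ◇□(q ∨ p), w0
3. ¬(q ∨ p), w0
4. ¬q, w0
5. ¬p, w0
6. □(q ∨ p), w1
Accessibility: w0Rw1
The negation has an open branch (countermodel exists).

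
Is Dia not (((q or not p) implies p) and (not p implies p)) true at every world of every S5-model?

Tableau for the negation not Dia not (((q or not p) implies p) and (not p implies p)):
1. not Dia not (((q or not p) implies p) and (not p implies p)), 0
2. ((q or not p) implies p) and (not p implies p), 0
3. (q or not p) implies p, 0
4. not p implies p, 0
5. p, 0
Accessibility: 0R0
The negation has an open branch (countermodel exists).

Not valid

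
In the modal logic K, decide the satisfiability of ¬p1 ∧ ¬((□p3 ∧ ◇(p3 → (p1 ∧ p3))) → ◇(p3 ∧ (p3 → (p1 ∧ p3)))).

No, unsatisfiable

1. ¬p1 ∧ ¬((□p3 ∧ ◇(p3 → (p1 ∧ p3))) → ◇(p3 ∧ (p3 → (p1 ∧ p3)))), 0
2. ¬p1, 0
3. ¬((□p3 ∧ ◇(p3 → (p1 ∧ p3))) → ◇(p3 ∧ (p3 → (p1 ∧ p3)))), 0
4. □p3 ∧ ◇(p3 → (p1 ∧ p3)), 0
5. ¬◇(p3 ∧ (p3 → (p1 ∧ p3))), 0
6. □p3, 0
7. ◇(p3 → (p1 ∧ p3)), 0
8. p3 → (p1 ∧ p3), 1
9. ¬(p3 ∧ (p3 → (p1 ∧ p3))), 1
10. p3, 1
11. p1 ∧ p3, 1
12. p1, 1
13. ¬(p3 → (p1 ∧ p3)), 1
14. ¬(p1 ∧ p3), 1
15. ¬p3, 1
Accessibility: 0R1
Branch closes: p3 and ¬p3 both at 1.
Every branch closes; the branch above is one of them.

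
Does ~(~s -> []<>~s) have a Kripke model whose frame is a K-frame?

Satisfiable (open branch found)

1. ~(~s -> []<>~s), u
2. ~s, u
3. ~[]<>~s, u
4. ~<>~s, v
Accessibility: uRv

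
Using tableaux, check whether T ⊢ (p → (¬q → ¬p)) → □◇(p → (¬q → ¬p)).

Tableau for the negation ¬((p → (¬q → ¬p)) → □◇(p → (¬q → ¬p))):
1. ¬((p → (¬q → ¬p)) → □◇(p → (¬q → ¬p))), u
2. p → (¬q → ¬p), u
3. ¬□◇(p → (¬q → ¬p)), u
4. ¬q → ¬p, u
5. ¬p, u
6. ¬◇(p → (¬q → ¬p)), v
7. ¬(p → (¬q → ¬p)), v
8. p, v
9. ¬(¬q → ¬p), v
10. ¬q, v
Accessibility: uRu, uRv, vRv
The negation has an open branch (countermodel exists).

No, not valid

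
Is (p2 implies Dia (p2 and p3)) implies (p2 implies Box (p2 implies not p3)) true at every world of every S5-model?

Tableau for the negation not ((p2 implies Dia (p2 and p3)) implies (p2 implies Box (p2 implies not p3))):
1. not ((p2 implies Dia (p2 and p3)) implies (p2 implies Box (p2 implies not p3))), w0
2. p2 implies Dia (p2 and p3), w0
3. not (p2 implies Box (p2 implies not p3)), w0
4. p2, w0
5. not Box (p2 implies not p3), w0
6. Dia (p2 and p3), w0
7. not (p2 implies not p3), w1
8. p2, w1
9. p3, w1
10. p2 and p3, w2
11. p2, w2
12. p3, w2
Accessibility: w0Rw0, w0Rw1, w0Rw2, w1Rw0, w1Rw1, w1Rw2, w2Rw0, w2Rw1, w2Rw2
The negation has an open branch (countermodel exists).

No, not valid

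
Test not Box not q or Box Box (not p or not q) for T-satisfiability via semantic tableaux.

1. not Box not q or Box Box (not p or not q), u
2. Box Box (not p or not q), u
3. Box (not p or not q), u
4. not p or not q, u
5. not q, u
Accessibility: uRu

Yes, satisfiable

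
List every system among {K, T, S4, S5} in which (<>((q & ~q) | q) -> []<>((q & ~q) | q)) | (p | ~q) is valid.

S5

S4-tableau for the negation ~((<>((q & ~q) | q) -> []<>((q & ~q) | q)) | (p | ~q)):
1. ~((<>((q & ~q) | q) -> []<>((q & ~q) | q)) | (p | ~q)), 0
2. ~(<>((q & ~q) | q) -> []<>((q & ~q) | q)), 0
3. ~(p | ~q), 0
4. <>((q & ~q) | q), 0
5. ~[]<>((q & ~q) | q), 0
6. ~p, 0
7. q, 0
8. (q & ~q) | q, 1
9. q, 1
10. ~<>((q & ~q) | q), 2
11. ~((q & ~q) | q), 2
12. ~(q & ~q), 2
13. ~q, 2
Accessibility: 0R0, 0R1, 0R2, 1R1, 2R2
Complete open branch: countermodel on an S4-frame, so not valid in S4, nor in K, T (the same frame is also a K-frame and a T-frame).
S5-tableau for the negation ~((<>((q & ~q) | q) -> []<>((q & ~q) | q)) | (p | ~q)):
1. ~((<>((q & ~q) | q) -> []<>((q & ~q) | q)) | (p | ~q)), 0
2. ~(<>((q & ~q) | q) -> []<>((q & ~q) | q)), 0
3. ~(p | ~q), 0
4. <>((q & ~q) | q), 0
5. ~[]<>((q & ~q) | q), 0
6. ~p, 0
7. q, 0
8. (q & ~q) | q, 1
9. q, 1
10. ~<>((q & ~q) | q), 2
11. ~((q & ~q) | q), 0
12. ~(q & ~q), 0
13. ~q, 0
Accessibility: 0R0, 0R1, 0R2, 1R0, 1R1, 1R2, 2R0, 2R1, 2R2
Branch closes: q and ~q both at 0.
Every branch closes (one shown): valid in S5.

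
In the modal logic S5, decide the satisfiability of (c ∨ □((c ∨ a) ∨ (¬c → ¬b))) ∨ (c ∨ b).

Yes, satisfiable

1. (c ∨ □((c ∨ a) ∨ (¬c → ¬b))) ∨ (c ∨ b), w0
2. c ∨ b, w0
3. b, w0
Accessibility: w0Rw0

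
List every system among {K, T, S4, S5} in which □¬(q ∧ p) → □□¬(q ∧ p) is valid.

S4-tableau for the negation ¬(□¬(q ∧ p) → □□¬(q ∧ p)):
1. ¬(□¬(q ∧ p) → □□¬(q ∧ p)), w0
2. □¬(q ∧ p), w0
3. ¬□□¬(q ∧ p), w0
4. ¬(q ∧ p), w0
5. ¬p, w0
6. ¬□¬(q ∧ p), w1
7. ¬(q ∧ p), w1
8. ¬p, w1
9. q ∧ p, w2
10. q, w2
11. p, w2
12. ¬(q ∧ p), w2
13. ¬p, w2
Accessibility: w0Rw0, w0Rw1, w0Rw2, w1Rw1, w1Rw2, w2Rw2
Branch closes: p and ¬p both at w2.
Every branch closes (one shown): valid in S4, hence also in S5 (every theorem of S4 is a theorem of S5).
T-tableau for the negation ¬(□¬(q ∧ p) → □□¬(q ∧ p)):
1. ¬(□¬(q ∧ p) → □□¬(q ∧ p)), w0
2. □¬(q ∧ p), w0
3. ¬□□¬(q ∧ p), w0
4. ¬(q ∧ p), w0
5. ¬p, w0
6. ¬□¬(q ∧ p), w1
7. ¬(q ∧ p), w1
8. ¬p, w1
9. q ∧ p, w2
10. q, w2
11. p, w2
Accessibility: w0Rw0, w0Rw1, w1Rw1, w1Rw2, w2Rw2
Complete open branch: countermodel on a T-frame, so not valid in T, nor in K (the same frame is also a K-frame).

S4, S5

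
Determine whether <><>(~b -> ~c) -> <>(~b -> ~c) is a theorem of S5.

Yes, valid

Tableau for the negation ~(<><>(~b -> ~c) -> <>(~b -> ~c)):
1. ~(<><>(~b -> ~c) -> <>(~b -> ~c)), w0
2. <><>(~b -> ~c), w0
3. ~<>(~b -> ~c), w0
4. ~(~b -> ~c), w0
5. ~b, w0
6. c, w0
7. <>(~b -> ~c), w1
8. ~(~b -> ~c), w1
9. ~b, w1
10. c, w1
11. ~b -> ~c, w2
12. ~(~b -> ~c), w2
13. ~b, w2
14. c, w2
15. ~c, w2
Accessibility: w0Rw0, w0Rw1, w0Rw2, w1Rw0, w1Rw1, w1Rw2, w2Rw0, w2Rw1, w2Rw2
Branch closes: c and ~c both at w2.
All branches of the negation close; one closing branch shown above.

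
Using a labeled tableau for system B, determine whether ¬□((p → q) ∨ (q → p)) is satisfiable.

1. ¬□((p → q) ∨ (q → p)), u
2. ¬((p → q) ∨ (q → p)), v   [¬□-rule on 1: fresh world v, uRv]
3. ¬(p → q), v   [¬∨-rule on 2]
4. ¬(q → p), v   [¬∨-rule on 2]
5. p, v   [¬→-rule on 3]
6. ¬q, v   [¬→-rule on 3]
7. q, v   [¬→-rule on 4]
8. ¬p, v   [¬→-rule on 4]
Accessibility: uRu, uRv, vRu, vRv
Branch closes: q and ¬q both at v.
(One branch shown.) All branches close.

Unsatisfiable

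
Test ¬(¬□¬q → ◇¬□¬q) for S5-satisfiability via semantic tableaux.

1. ¬(¬□¬q → ◇¬□¬q), u
2. ¬□¬q, u
3. ¬◇¬□¬q, u
4. □¬q, u
5. ¬q, u
6. q, v
7. □¬q, v
8. ¬q, v
Accessibility: uRu, uRv, vRu, vRv
Branch closes: q and ¬q both at v.
All branches of the tableau close; one closing branch shown above.

Unsatisfiable (every branch closes)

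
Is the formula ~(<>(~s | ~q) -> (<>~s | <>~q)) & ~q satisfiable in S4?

1. ~(<>(~s | ~q) -> (<>~s | <>~q)) & ~q, u
2. ~(<>(~s | ~q) -> (<>~s | <>~q)), u
3. ~q, u
4. <>(~s | ~q), u
5. ~(<>~s | <>~q), u
6. ~<>~s, u
7. ~<>~q, u
8. s, u
9. q, u
Accessibility: uRu
Branch closes: q and ~q both at u.
(One branch shown.) All branches close.

No, unsatisfiable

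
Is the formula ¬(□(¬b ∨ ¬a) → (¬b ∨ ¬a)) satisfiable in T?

No, unsatisfiable

1. ¬(□(¬b ∨ ¬a) → (¬b ∨ ¬a)), 0
2. □(¬b ∨ ¬a), 0   [¬→-rule on 1]
3. ¬(¬b ∨ ¬a), 0   [¬→-rule on 1]
4. b, 0   [¬∨-rule on 3]
5. a, 0   [¬∨-rule on 3]
6. ¬b ∨ ¬a, 0   [□-rule on 2 via 0R0]
7. ¬a, 0   [∨-rule on 6 (branches; this branch)]
Accessibility: 0R0
Branch closes: a and ¬a both at 0.
Every branch closes; the branch above is one of them.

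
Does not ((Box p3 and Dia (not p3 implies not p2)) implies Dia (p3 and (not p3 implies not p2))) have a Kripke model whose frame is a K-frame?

No, unsatisfiable

1. not ((Box p3 and Dia (not p3 implies not p2)) implies Dia (p3 and (not p3 implies not p2))), w0
2. Box p3 and Dia (not p3 implies not p2), w0
3. not Dia (p3 and (not p3 implies not p2)), w0
4. Box p3, w0
5. Dia (not p3 implies not p2), w0
6. not p3 implies not p2, w1
7. not (p3 and (not p3 implies not p2)), w1
8. p3, w1
9. not p2, w1
10. not (not p3 implies not p2), w1
11. not p3, w1
12. p2, w1
Accessibility: w0Rw1
Branch closes: p3 and not p3 both at w1.
All branches of the tableau close; one closing branch shown above.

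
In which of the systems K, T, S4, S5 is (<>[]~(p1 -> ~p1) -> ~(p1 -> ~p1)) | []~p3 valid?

S5-tableau for the negation ~((<>[]~(p1 -> ~p1) -> ~(p1 -> ~p1)) | []~p3):
1. ~((<>[]~(p1 -> ~p1) -> ~(p1 -> ~p1)) | []~p3), u
2. ~(<>[]~(p1 -> ~p1) -> ~(p1 -> ~p1)), u   [~|-rule on 1]
3. ~[]~p3, u   [~|-rule on 1]
4. <>[]~(p1 -> ~p1), u   [~->-rule on 2]
5. p1 -> ~p1, u   [~->-rule on 2]
6. ~p1, u   [->-rule on 5 (branches; this branch)]
7. p3, v   [~[]-rule on 3: fresh world v, uRv]
8. []~(p1 -> ~p1), w   [<>-rule on 4: fresh world w, uRw]
9. ~(p1 -> ~p1), u   [[]-rule on 8 via wRu]
10. p1, u   [~->-rule on 9]
Accessibility: uRu, uRv, uRw, vRu, vRv, vRw, wRu, wRv, wRw
Branch closes: p1 and ~p1 both at u.
Every branch closes (one shown): valid in S5.
S4-tableau for the negation ~((<>[]~(p1 -> ~p1) -> ~(p1 -> ~p1)) | []~p3):
1. ~((<>[]~(p1 -> ~p1) -> ~(p1 -> ~p1)) | []~p3), u
2. ~(<>[]~(p1 -> ~p1) -> ~(p1 -> ~p1)), u   [~|-rule on 1]
3. ~[]~p3, u   [~|-rule on 1]
4. <>[]~(p1 -> ~p1), u   [~->-rule on 2]
5. p1 -> ~p1, u   [~->-rule on 2]
6. ~p1, u   [->-rule on 5 (branches; this branch)]
7. p3, v   [~[]-rule on 3: fresh world v, uRv]
8. []~(p1 -> ~p1), w   [<>-rule on 4: fresh world w, uRw]
9. ~(p1 -> ~p1), w   [[]-rule on 8 via wRw]
10. p1, w   [~->-rule on 9]
Accessibility: uRu, uRv, uRw, vRv, wRw
Complete open branch: countermodel on an S4-frame, so not valid in S4, nor in K, T (the same frame is also a K-frame and a T-frame).

S5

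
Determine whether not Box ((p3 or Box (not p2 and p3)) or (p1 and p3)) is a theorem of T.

Tableau for the negation Box ((p3 or Box (not p2 and p3)) or (p1 and p3)):
1. Box ((p3 or Box (not p2 and p3)) or (p1 and p3)), u
2. (p3 or Box (not p2 and p3)) or (p1 and p3), u
3. p1 and p3, u
4. p1, u
5. p3, u
Accessibility: uRu
The negation has an open branch (countermodel exists).

Invalid (countermodel exists)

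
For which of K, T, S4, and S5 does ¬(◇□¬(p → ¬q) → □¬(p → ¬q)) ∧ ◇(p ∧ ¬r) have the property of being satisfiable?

K, T, S4

S5-tableau for the formula:
1. ¬(◇□¬(p → ¬q) → □¬(p → ¬q)) ∧ ◇(p ∧ ¬r), w0
2. ¬(◇□¬(p → ¬q) → □¬(p → ¬q)), w0
3. ◇(p ∧ ¬r), w0
4. ◇□¬(p → ¬q), w0
5. ¬□¬(p → ¬q), w0
6. p ∧ ¬r, w1
7. p, w1
8. ¬r, w1
9. □¬(p → ¬q), w2
10. ¬(p → ¬q), w0
11. p, w0
12. q, w0
13. ¬(p → ¬q), w1
14. q, w1
15. ¬(p → ¬q), w2
16. p, w2
17. q, w2
18. p → ¬q, w3
19. ¬(p → ¬q), w3
20. p, w3
21. q, w3
22. ¬q, w3
Accessibility: w0Rw0, w0Rw1, w0Rw2, w0Rw3, w1Rw0, w1Rw1, w1Rw2, w1Rw3, w2Rw0, w2Rw1, w2Rw2, w2Rw3, w3Rw0, w3Rw1, w3Rw2, w3Rw3
Branch closes: q and ¬q both at w3.
Every branch closes (one shown): unsatisfiable in S5.
S4-tableau for the formula:
1. ¬(◇□¬(p → ¬q) → □¬(p → ¬q)) ∧ ◇(p ∧ ¬r), w0
2. ¬(◇□¬(p → ¬q) → □¬(p → ¬q)), w0
3. ◇(p ∧ ¬r), w0
4. ◇□¬(p → ¬q), w0
5. ¬□¬(p → ¬q), w0
6. p ∧ ¬r, w1
7. p, w1
8. ¬r, w1
9. □¬(p → ¬q), w2
10. ¬(p → ¬q), w2
11. p, w2
12. q, w2
13. p → ¬q, w3
14. ¬q, w3
Accessibility: w0Rw0, w0Rw1, w0Rw2, w0Rw3, w1Rw1, w2Rw2, w3Rw3
Complete open branch: satisfiable in S4, hence also in K, T (this S4-model is also a K-model and a T-model).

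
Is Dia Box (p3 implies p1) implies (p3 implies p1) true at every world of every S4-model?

Tableau for the negation not (Dia Box (p3 implies p1) implies (p3 implies p1)):
1. not (Dia Box (p3 implies p1) implies (p3 implies p1)), w0
2. Dia Box (p3 implies p1), w0   [neg-implies-rule on 1]
3. not (p3 implies p1), w0   [neg-implies-rule on 1]
4. p3, w0   [neg-implies-rule on 3]
5. not p1, w0   [neg-implies-rule on 3]
6. Box (p3 implies p1), w1   [Dia-rule on 2: fresh world w1, w0Rw1]
7. p3 implies p1, w1   [Box-rule on 6 via w1Rw1]
8. p1, w1   [implies-rule on 7 (branches; this branch)]
Accessibility: w0Rw0, w0Rw1, w1Rw1
The negation has an open branch (countermodel exists).

No, not valid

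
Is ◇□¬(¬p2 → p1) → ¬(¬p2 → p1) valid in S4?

Not valid

Tableau for the negation ¬(◇□¬(¬p2 → p1) → ¬(¬p2 → p1)):
1. ¬(◇□¬(¬p2 → p1) → ¬(¬p2 → p1)), u
2. ◇□¬(¬p2 → p1), u
3. ¬p2 → p1, u
4. p1, u
5. □¬(¬p2 → p1), v
6. ¬(¬p2 → p1), v
7. ¬p2, v
8. ¬p1, v
Accessibility: uRu, uRv, vRv
The negation has an open branch (countermodel exists).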